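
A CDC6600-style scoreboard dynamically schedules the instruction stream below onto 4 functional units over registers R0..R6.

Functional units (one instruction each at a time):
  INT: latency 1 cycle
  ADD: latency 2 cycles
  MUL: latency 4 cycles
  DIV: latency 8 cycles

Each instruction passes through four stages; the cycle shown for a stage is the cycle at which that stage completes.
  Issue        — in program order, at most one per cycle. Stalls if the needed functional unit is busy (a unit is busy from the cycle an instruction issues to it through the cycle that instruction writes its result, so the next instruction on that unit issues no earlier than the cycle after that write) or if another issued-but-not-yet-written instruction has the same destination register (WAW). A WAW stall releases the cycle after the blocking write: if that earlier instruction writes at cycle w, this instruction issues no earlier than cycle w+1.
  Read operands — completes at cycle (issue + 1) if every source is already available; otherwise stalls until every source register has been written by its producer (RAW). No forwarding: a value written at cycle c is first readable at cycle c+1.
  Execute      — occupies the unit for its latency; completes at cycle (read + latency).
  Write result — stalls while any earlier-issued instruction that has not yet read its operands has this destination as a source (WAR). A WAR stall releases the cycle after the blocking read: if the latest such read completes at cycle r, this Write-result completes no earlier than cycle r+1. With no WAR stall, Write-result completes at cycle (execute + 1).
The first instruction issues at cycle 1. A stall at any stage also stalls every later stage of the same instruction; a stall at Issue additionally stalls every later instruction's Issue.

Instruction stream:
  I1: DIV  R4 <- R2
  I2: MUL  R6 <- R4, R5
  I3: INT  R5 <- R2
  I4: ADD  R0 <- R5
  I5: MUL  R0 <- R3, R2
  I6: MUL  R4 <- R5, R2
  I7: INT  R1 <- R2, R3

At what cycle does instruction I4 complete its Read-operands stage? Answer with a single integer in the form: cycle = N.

cycle = 14

I1 -> (1, 2, 10, 11)
I2 -> (2, 12, 16, 17)  // RAW R4: wait I1 write@11
I3 -> (3, 4, 5, 13)  // WAR R5: wait I2 read@12
I4 -> (4, 14, 16, 17)  // RAW R5: wait I3 write@13
I5 -> (18, 19, 23, 24)  // WAW R0: wait I4 write@17
I6 -> (25, 26, 30, 31)  // struct: MUL busy until I5 writes@24
I7 -> (26, 27, 28, 29)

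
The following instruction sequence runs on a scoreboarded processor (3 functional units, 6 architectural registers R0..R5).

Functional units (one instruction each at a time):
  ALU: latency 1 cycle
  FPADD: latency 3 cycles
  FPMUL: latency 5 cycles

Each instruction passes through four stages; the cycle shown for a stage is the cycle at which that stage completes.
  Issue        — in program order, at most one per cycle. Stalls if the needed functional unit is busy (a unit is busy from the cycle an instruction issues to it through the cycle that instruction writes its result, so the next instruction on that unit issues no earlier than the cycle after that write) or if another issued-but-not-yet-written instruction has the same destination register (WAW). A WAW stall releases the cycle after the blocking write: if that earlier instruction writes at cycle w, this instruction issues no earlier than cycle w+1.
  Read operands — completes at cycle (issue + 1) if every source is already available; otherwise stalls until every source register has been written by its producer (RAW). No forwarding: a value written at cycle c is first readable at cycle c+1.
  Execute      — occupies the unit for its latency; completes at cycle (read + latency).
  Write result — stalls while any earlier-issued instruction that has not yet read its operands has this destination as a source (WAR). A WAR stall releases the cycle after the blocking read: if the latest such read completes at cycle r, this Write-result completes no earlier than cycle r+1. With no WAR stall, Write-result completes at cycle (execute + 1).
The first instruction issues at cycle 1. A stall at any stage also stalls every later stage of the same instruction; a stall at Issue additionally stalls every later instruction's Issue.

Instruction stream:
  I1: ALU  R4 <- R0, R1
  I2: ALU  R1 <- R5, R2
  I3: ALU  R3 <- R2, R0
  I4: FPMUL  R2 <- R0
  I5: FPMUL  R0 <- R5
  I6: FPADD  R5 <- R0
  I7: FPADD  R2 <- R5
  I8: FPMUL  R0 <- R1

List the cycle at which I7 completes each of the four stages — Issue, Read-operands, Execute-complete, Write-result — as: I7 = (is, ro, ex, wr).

t=1  I1 issues→ALU
t=2  I1 reads
t=3  I1 exec-done
t=4  I1 writes R4
t=5  I2 issues→ALU
t=6  I2 reads
t=7  I2 exec-done
t=8  I2 writes R1
t=9  I3 issues→ALU
t=10  I3 reads; I4 issues→FPMUL
t=11  I3 exec-done; I4 reads
t=12  I3 writes R3
t=16  I4 exec-done
t=17  I4 writes R2
t=18  I5 issues→FPMUL
t=19  I5 reads; I6 issues→FPADD
t=24  I5 exec-done
t=25  I5 writes R0
t=26  I6 reads
t=29  I6 exec-done
t=30  I6 writes R5
t=31  I7 issues→FPADD
t=32  I7 reads; I8 issues→FPMUL
t=33  I8 reads
t=35  I7 exec-done
t=36  I7 writes R2
t=38  I8 exec-done
t=39  I8 writes R0

I7 = (31, 32, 35, 36)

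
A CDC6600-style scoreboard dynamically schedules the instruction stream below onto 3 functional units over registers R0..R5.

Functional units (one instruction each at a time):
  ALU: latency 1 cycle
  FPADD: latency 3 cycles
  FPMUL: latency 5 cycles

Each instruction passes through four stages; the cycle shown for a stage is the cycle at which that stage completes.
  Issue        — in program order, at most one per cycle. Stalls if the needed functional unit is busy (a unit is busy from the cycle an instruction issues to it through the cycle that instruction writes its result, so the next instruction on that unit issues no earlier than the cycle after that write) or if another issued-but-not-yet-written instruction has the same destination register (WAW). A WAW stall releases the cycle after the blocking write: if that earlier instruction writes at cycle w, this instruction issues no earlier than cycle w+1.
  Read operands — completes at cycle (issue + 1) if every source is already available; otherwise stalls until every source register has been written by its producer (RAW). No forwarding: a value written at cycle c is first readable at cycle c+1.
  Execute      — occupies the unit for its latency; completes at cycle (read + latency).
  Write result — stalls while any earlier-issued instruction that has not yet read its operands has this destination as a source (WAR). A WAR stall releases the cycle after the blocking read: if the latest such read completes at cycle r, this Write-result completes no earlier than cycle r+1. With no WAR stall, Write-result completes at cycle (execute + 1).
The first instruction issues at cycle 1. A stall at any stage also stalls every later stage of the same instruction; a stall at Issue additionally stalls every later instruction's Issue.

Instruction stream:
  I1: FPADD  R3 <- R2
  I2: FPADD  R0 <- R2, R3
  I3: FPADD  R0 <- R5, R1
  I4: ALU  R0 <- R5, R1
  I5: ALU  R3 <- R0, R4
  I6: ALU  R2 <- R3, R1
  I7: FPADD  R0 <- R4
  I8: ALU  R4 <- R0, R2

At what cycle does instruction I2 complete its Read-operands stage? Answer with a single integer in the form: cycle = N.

1) issue 1, read 2, done 5, write 6
2) issue 7, read 8, done 11, write 12  <struct: FPADD busy until I1 writes@6>
3) issue 13, read 14, done 17, write 18  <struct: FPADD busy until I2 writes@12>
4) issue 19, read 20, done 21, write 22  <WAW R0: wait I3 write@18>
5) issue 23, read 24, done 25, write 26  <struct: ALU busy until I4 writes@22>
6) issue 27, read 28, done 29, write 30  <struct: ALU busy until I5 writes@26>
7) issue 28, read 29, done 32, write 33
8) issue 31, read 34, done 35, write 36  <struct: ALU busy until I6 writes@30 / RAW R0: wait I7 write@33>

cycle = 8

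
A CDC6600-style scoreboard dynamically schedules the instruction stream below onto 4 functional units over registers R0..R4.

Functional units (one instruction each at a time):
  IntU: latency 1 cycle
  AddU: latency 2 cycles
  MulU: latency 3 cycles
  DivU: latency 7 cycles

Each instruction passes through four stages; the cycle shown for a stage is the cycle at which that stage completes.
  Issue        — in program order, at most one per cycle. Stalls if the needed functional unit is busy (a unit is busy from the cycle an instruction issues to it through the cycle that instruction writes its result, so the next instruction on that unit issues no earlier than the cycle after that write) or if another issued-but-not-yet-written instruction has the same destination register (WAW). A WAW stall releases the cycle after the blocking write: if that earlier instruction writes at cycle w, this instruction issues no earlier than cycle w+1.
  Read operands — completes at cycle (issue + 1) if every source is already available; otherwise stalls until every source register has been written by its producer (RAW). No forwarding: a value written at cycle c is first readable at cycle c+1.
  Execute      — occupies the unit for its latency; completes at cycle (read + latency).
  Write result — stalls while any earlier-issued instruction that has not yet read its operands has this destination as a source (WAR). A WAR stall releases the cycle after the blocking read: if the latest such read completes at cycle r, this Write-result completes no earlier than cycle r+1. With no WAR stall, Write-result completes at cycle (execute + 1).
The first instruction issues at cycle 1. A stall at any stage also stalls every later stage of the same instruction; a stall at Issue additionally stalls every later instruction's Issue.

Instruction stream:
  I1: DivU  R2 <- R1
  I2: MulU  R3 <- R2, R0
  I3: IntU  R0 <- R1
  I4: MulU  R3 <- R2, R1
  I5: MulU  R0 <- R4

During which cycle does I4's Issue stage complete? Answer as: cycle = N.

cycle = 16

c1: I1 dispatched to DivU
c2: I1 operands ready · I2 dispatched to MulU
c3: I3 dispatched to IntU
c4: I3 operands ready
c5: I3 complete
c9: I1 complete
c10: R2←I1
c11: I2 operands ready
c12: R0←I3
c14: I2 complete
c15: R3←I2
c16: I4 dispatched to MulU
c17: I4 operands ready
c20: I4 complete
c21: R3←I4
c22: I5 dispatched to MulU
c23: I5 operands ready
c26: I5 complete
c27: R0←I5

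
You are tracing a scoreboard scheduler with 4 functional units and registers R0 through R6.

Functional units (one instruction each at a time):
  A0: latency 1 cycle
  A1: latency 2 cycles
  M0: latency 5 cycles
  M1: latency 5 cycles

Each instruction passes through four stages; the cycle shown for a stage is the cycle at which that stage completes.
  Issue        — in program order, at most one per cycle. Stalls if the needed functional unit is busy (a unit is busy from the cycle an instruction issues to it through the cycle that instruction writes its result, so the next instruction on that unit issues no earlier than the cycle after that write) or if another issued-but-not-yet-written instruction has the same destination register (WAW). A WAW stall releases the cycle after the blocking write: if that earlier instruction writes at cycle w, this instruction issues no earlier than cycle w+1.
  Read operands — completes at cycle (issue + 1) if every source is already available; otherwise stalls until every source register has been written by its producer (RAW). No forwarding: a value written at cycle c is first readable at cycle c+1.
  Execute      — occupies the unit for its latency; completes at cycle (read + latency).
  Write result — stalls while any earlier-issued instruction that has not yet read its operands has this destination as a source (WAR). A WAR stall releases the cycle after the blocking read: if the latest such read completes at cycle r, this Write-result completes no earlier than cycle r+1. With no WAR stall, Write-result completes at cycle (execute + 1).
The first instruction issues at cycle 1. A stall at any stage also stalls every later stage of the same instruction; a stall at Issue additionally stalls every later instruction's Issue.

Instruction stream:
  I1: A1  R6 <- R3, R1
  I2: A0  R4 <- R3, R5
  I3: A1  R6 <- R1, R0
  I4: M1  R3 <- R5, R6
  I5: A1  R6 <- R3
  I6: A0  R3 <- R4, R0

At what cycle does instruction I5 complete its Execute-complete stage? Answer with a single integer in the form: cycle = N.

cycle = 20

1) issue 1, read 2, done 4, write 5
2) issue 2, read 3, done 4, write 5
3) issue 6, read 7, done 9, write 10  <struct: A1 busy until I1 writes@5>
4) issue 7, read 11, done 16, write 17  <RAW R6: wait I3 write@10>
5) issue 11, read 18, done 20, write 21  <struct: A1 busy until I3 writes@10 / RAW R3: wait I4 write@17>
6) issue 18, read 19, done 20, write 21  <WAW R3: wait I4 write@17>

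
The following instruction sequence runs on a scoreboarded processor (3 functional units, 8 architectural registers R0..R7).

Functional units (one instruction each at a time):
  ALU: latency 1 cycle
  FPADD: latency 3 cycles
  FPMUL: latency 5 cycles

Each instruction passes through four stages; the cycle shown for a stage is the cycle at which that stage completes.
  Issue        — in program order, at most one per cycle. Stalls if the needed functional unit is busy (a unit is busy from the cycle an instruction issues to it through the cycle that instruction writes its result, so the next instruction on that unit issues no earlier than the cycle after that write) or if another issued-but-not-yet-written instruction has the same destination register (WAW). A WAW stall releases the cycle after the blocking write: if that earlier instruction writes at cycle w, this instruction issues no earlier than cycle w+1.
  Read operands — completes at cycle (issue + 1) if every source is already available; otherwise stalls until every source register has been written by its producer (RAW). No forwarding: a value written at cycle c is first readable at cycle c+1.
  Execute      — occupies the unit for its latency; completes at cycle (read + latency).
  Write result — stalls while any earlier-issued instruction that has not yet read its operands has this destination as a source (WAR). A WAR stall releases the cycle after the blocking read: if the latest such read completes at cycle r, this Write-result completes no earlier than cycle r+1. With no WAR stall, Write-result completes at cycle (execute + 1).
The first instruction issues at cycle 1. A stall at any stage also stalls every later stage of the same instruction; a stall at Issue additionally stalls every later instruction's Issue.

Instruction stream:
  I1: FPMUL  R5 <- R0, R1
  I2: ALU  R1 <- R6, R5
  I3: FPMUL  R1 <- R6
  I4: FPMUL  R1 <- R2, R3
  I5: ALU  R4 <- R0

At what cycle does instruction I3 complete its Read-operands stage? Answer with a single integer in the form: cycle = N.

c1: I1 dispatched to FPMUL
c2: I1 operands ready, I2 dispatched to ALU
c7: I1 complete
c8: R5←I1
c9: I2 operands ready
c10: I2 complete
c11: R1←I2
c12: I3 dispatched to FPMUL
c13: I3 operands ready
c18: I3 complete
c19: R1←I3
c20: I4 dispatched to FPMUL
c21: I4 operands ready, I5 dispatched to ALU
c22: I5 operands ready
c23: I5 complete
c24: R4←I5
c26: I4 complete
c27: R1←I4

cycle = 13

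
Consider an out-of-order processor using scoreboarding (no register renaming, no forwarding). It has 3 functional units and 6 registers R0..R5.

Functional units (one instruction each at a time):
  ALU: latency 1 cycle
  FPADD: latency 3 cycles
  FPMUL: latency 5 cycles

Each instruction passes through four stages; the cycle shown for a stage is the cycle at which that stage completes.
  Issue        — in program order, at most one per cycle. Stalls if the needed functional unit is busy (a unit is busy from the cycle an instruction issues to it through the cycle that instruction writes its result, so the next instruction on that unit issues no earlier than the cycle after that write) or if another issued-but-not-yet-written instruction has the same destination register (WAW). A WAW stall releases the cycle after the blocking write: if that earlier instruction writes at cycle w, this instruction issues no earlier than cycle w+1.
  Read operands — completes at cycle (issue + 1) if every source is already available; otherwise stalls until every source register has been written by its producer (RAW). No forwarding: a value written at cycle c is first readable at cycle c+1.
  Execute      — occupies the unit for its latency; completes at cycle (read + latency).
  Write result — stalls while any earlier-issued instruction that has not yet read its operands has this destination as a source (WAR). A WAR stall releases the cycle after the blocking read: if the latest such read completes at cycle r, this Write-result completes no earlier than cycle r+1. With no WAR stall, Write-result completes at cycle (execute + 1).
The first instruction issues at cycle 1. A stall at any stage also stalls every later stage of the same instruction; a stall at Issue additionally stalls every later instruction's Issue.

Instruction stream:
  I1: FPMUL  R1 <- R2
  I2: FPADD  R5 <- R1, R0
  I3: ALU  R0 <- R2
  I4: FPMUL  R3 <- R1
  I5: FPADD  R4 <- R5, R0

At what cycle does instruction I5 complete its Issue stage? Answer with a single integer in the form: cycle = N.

I1: IS=1 RO=2 EX=7 WR=8
I2: IS=2 RO=9 EX=12 WR=13  [RAW R1: wait I1 write@8]
I3: IS=3 RO=4 EX=5 WR=10  [WAR R0: wait I2 read@9]
I4: IS=9 RO=10 EX=15 WR=16  [struct: FPMUL busy until I1 writes@8]
I5: IS=14 RO=15 EX=18 WR=19  [struct: FPADD busy until I2 writes@13]

cycle = 14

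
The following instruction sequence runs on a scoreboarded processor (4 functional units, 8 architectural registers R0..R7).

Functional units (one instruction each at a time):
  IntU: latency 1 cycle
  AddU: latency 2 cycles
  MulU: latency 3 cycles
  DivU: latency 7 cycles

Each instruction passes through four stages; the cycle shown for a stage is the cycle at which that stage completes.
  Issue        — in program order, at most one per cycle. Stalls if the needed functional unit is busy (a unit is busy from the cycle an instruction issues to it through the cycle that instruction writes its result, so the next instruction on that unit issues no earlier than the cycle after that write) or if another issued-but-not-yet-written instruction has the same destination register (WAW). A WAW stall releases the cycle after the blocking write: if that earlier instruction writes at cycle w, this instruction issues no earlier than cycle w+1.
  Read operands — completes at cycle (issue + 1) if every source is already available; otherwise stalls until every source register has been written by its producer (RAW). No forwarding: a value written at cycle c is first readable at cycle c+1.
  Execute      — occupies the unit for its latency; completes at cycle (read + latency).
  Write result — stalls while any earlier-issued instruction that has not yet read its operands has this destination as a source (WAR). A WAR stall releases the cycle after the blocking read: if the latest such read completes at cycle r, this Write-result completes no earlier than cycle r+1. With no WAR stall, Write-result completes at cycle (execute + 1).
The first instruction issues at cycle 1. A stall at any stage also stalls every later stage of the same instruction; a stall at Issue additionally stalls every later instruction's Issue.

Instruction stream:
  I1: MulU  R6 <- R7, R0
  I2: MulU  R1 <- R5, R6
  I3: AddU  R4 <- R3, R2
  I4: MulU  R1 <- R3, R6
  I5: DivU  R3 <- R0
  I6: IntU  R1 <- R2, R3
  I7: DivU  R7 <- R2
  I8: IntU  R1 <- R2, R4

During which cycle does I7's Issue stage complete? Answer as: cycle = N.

cycle = 24

[1] issue I1 (MulU)
[2] I1 read-ops
[5] I1 finished on MulU
[6] I1→R6
[7] issue I2 (MulU)
[8] I2 read-ops · issue I3 (AddU)
[9] I3 read-ops
[11] I2 finished on MulU · I3 finished on AddU
[12] I2→R1 · I3→R4
[13] issue I4 (MulU)
[14] I4 read-ops · issue I5 (DivU)
[15] I5 read-ops
[17] I4 finished on MulU
[18] I4→R1
[19] issue I6 (IntU)
[22] I5 finished on DivU
[23] I5→R3
[24] I6 read-ops · issue I7 (DivU)
[25] I6 finished on IntU · I7 read-ops
[26] I6→R1
[27] issue I8 (IntU)
[28] I8 read-ops
[29] I8 finished on IntU
[30] I8→R1
[32] I7 finished on DivU
[33] I7→R7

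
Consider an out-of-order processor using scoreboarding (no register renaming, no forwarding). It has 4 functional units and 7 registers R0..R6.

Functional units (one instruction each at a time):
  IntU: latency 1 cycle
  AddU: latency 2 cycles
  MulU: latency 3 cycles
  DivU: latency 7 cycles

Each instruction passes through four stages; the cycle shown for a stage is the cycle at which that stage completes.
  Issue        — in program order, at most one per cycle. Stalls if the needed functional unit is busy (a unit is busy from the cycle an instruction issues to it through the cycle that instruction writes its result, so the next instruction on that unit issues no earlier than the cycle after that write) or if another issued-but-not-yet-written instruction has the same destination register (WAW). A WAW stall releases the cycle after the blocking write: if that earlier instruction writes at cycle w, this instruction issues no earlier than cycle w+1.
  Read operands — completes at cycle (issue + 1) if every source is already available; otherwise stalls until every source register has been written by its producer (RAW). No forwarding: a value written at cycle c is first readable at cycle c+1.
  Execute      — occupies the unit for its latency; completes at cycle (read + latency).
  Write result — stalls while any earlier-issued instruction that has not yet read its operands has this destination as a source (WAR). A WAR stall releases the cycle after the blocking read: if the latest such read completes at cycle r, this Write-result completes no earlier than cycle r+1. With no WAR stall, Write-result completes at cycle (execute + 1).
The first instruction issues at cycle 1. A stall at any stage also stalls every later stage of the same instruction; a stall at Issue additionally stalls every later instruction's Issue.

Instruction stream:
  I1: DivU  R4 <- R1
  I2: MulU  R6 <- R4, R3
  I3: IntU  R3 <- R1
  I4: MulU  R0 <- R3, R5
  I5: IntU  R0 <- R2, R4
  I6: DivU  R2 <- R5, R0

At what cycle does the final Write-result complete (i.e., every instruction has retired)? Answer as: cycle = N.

t=1  I1 issues→DivU
t=2  I1 reads · I2 issues→MulU
t=3  I3 issues→IntU
t=4  I3 reads
t=5  I3 exec-done
t=9  I1 exec-done
t=10  I1 writes R4
t=11  I2 reads
t=12  I3 writes R3
t=14  I2 exec-done
t=15  I2 writes R6
t=16  I4 issues→MulU
t=17  I4 reads
t=20  I4 exec-done
t=21  I4 writes R0
t=22  I5 issues→IntU
t=23  I5 reads · I6 issues→DivU
t=24  I5 exec-done
t=25  I5 writes R0
t=26  I6 reads
t=33  I6 exec-done
t=34  I6 writes R2

cycle = 34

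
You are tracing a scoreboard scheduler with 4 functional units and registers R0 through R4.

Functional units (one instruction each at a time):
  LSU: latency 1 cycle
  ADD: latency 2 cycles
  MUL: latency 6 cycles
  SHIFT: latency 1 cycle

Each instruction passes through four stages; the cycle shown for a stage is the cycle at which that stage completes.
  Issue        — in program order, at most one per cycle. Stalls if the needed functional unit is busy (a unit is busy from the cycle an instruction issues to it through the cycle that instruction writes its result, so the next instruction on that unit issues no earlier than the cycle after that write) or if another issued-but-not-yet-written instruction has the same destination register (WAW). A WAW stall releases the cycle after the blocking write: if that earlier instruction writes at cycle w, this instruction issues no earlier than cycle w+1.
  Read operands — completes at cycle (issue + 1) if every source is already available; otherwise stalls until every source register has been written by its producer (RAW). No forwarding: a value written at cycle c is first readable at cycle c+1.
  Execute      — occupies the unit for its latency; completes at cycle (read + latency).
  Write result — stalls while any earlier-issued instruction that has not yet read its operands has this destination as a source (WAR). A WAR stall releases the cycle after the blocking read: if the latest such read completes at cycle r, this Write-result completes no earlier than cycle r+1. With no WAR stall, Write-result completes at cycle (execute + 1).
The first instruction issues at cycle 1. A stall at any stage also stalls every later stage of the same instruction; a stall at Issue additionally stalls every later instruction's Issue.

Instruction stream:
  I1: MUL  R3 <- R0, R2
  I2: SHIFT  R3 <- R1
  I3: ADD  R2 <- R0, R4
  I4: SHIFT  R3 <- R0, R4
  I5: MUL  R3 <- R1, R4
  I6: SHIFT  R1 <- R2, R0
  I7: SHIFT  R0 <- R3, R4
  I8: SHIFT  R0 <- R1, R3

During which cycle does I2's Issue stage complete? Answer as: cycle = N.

cycle = 10

t=1  I1 issues→MUL
t=2  I1 reads
t=8  I1 exec-done
t=9  I1 writes R3
t=10  I2 issues→SHIFT
t=11  I2 reads, I3 issues→ADD
t=12  I2 exec-done, I3 reads
t=13  I2 writes R3
t=14  I3 exec-done, I4 issues→SHIFT
t=15  I3 writes R2, I4 reads
t=16  I4 exec-done
t=17  I4 writes R3
t=18  I5 issues→MUL
t=19  I5 reads, I6 issues→SHIFT
t=20  I6 reads
t=21  I6 exec-done
t=22  I6 writes R1
t=23  I7 issues→SHIFT
t=25  I5 exec-done
t=26  I5 writes R3
t=27  I7 reads
t=28  I7 exec-done
t=29  I7 writes R0
t=30  I8 issues→SHIFT
t=31  I8 reads
t=32  I8 exec-done
t=33  I8 writes R0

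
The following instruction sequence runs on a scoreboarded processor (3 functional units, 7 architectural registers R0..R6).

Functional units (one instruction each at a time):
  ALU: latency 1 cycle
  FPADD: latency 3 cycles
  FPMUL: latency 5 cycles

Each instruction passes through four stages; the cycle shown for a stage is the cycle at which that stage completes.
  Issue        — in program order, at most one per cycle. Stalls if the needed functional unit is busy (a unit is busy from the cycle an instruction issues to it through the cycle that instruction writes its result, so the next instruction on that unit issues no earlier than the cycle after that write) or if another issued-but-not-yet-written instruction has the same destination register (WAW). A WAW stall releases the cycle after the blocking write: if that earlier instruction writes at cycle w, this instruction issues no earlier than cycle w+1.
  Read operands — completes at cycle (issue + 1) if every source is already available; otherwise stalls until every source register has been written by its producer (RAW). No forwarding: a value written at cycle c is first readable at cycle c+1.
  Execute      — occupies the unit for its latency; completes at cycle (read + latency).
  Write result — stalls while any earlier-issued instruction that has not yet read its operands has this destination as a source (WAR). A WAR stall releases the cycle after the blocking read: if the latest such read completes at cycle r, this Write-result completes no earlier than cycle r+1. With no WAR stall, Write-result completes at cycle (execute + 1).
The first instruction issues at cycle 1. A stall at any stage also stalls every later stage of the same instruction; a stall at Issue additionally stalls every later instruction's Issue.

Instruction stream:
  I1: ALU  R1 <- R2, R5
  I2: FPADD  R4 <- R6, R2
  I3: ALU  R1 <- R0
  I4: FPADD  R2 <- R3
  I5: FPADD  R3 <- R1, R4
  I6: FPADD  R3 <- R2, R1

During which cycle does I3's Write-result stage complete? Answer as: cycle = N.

cycle = 8

c1: I1 issues→ALU
c2: I1 reads, I2 issues→FPADD
c3: I1 exec-done, I2 reads
c4: I1 writes R1
c5: I3 issues→ALU
c6: I2 exec-done, I3 reads
c7: I2 writes R4, I3 exec-done
c8: I3 writes R1, I4 issues→FPADD
c9: I4 reads
c12: I4 exec-done
c13: I4 writes R2
c14: I5 issues→FPADD
c15: I5 reads
c18: I5 exec-done
c19: I5 writes R3
c20: I6 issues→FPADD
c21: I6 reads
c24: I6 exec-done
c25: I6 writes R3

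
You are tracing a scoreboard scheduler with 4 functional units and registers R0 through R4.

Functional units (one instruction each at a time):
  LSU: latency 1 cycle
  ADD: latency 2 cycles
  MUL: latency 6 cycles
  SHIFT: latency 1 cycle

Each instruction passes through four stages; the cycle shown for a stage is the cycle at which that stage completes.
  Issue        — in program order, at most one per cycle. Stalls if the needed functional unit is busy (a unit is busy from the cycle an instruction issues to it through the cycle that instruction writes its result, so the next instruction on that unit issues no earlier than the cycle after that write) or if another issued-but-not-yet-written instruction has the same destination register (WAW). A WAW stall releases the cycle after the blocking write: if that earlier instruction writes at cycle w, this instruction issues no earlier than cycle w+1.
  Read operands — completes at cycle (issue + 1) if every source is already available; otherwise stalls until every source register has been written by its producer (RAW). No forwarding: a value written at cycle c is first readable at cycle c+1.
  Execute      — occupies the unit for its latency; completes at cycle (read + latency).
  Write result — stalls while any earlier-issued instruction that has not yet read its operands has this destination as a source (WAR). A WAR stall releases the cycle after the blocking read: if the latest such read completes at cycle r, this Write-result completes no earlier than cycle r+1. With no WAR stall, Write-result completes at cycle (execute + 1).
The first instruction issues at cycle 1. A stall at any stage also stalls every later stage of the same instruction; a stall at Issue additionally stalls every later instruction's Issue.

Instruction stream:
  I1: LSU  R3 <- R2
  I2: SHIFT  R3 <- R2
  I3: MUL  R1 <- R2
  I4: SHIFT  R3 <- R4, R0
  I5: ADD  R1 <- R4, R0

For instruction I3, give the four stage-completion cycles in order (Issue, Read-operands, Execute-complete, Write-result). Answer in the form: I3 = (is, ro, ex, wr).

I1 -> (1, 2, 3, 4)
I2 -> (5, 6, 7, 8)  // WAW R3: wait I1 write@4
I3 -> (6, 7, 13, 14)
I4 -> (9, 10, 11, 12)  // struct: SHIFT busy until I2 writes@8
I5 -> (15, 16, 18, 19)  // WAW R1: wait I3 write@14

I3 = (6, 7, 13, 14)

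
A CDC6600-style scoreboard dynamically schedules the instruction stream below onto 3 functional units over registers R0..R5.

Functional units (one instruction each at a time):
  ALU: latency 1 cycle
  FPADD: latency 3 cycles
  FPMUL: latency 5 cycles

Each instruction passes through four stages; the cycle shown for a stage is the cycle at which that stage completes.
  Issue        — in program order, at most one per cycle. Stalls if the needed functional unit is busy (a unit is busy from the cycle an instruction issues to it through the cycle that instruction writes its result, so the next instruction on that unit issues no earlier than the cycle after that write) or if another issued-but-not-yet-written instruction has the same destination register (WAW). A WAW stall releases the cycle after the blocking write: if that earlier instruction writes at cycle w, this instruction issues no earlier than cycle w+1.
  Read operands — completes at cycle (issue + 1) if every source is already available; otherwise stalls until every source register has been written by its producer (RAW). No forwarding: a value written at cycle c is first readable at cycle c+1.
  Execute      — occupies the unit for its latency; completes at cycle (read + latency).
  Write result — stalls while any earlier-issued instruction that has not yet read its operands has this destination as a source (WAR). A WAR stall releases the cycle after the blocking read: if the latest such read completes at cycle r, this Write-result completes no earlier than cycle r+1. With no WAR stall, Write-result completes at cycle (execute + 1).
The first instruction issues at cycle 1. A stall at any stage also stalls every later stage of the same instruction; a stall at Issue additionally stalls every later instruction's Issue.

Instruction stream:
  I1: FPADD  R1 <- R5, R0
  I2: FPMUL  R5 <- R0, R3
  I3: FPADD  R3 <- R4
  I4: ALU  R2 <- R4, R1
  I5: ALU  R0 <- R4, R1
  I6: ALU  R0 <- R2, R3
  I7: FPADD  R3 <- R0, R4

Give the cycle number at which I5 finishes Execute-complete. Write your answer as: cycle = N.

cycle 1: issue I1 (FPADD)
cycle 2: I1 read-ops | issue I2 (FPMUL)
cycle 3: I2 read-ops
cycle 5: I1 finished on FPADD
cycle 6: I1→R1
cycle 7: issue I3 (FPADD)
cycle 8: I2 finished on FPMUL | I3 read-ops | issue I4 (ALU)
cycle 9: I2→R5 | I4 read-ops
cycle 10: I4 finished on ALU
cycle 11: I3 finished on FPADD | I4→R2
cycle 12: I3→R3 | issue I5 (ALU)
cycle 13: I5 read-ops
cycle 14: I5 finished on ALU
cycle 15: I5→R0
cycle 16: issue I6 (ALU)
cycle 17: I6 read-ops | issue I7 (FPADD)
cycle 18: I6 finished on ALU
cycle 19: I6→R0
cycle 20: I7 read-ops
cycle 23: I7 finished on FPADD
cycle 24: I7→R3

cycle = 14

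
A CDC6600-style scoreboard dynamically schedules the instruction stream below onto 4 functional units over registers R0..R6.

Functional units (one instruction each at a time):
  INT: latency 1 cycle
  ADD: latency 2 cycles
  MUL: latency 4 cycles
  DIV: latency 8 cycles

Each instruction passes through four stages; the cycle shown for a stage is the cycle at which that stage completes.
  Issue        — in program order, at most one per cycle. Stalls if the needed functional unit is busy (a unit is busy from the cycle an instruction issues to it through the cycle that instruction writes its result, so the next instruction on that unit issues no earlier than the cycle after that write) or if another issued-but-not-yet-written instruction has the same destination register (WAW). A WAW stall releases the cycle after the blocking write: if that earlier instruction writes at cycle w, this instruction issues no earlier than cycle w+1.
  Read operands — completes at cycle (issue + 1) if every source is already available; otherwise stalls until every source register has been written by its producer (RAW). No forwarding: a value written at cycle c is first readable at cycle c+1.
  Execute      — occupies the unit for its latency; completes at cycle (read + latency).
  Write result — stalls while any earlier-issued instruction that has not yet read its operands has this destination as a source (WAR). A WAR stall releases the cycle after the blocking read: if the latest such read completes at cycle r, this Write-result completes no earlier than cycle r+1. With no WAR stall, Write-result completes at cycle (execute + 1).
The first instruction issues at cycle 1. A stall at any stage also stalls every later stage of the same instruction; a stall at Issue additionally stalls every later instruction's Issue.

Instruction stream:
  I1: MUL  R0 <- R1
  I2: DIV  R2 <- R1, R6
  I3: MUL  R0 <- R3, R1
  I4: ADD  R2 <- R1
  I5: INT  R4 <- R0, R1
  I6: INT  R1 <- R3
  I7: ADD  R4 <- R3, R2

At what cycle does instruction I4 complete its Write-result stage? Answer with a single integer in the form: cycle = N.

cycle = 17

[1] I1 dispatched to MUL
[2] I1 operands ready, I2 dispatched to DIV
[3] I2 operands ready
[6] I1 complete
[7] R0←I1
[8] I3 dispatched to MUL
[9] I3 operands ready
[11] I2 complete
[12] R2←I2
[13] I3 complete, I4 dispatched to ADD
[14] R0←I3, I4 operands ready, I5 dispatched to INT
[15] I5 operands ready
[16] I4 complete, I5 complete
[17] R2←I4, R4←I5
[18] I6 dispatched to INT
[19] I6 operands ready, I7 dispatched to ADD
[20] I6 complete, I7 operands ready
[21] R1←I6
[22] I7 complete
[23] R4←I7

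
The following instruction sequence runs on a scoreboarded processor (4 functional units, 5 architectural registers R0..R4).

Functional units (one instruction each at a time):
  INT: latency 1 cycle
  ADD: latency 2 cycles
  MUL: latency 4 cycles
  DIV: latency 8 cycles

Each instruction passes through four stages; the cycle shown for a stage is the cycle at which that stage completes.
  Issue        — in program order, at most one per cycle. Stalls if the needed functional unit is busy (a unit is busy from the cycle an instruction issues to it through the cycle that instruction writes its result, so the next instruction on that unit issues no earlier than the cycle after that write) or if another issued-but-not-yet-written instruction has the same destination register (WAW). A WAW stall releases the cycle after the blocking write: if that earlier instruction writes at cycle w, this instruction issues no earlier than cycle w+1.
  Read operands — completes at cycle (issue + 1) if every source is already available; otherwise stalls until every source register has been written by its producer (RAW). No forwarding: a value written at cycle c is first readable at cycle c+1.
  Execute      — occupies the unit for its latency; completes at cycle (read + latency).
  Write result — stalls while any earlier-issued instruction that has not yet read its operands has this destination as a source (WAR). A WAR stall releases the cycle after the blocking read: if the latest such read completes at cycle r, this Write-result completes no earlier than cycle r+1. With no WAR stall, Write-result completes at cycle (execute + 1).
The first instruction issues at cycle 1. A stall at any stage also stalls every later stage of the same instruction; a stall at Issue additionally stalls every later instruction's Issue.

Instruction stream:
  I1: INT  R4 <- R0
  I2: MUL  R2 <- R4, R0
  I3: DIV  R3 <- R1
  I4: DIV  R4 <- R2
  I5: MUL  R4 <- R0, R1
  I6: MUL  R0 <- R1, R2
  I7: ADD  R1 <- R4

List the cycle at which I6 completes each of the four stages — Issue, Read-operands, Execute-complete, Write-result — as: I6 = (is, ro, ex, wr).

I6 = (32, 33, 37, 38)

[1] I1→INT
[2] I1 RO | I2→MUL
[3] I1 EX | I3→DIV
[4] I1 WR R4 | I3 RO
[5] I2 RO
[9] I2 EX
[10] I2 WR R2
[12] I3 EX
[13] I3 WR R3
[14] I4→DIV
[15] I4 RO
[23] I4 EX
[24] I4 WR R4
[25] I5→MUL
[26] I5 RO
[30] I5 EX
[31] I5 WR R4
[32] I6→MUL
[33] I6 RO | I7→ADD
[34] I7 RO
[36] I7 EX
[37] I6 EX | I7 WR R1
[38] I6 WR R0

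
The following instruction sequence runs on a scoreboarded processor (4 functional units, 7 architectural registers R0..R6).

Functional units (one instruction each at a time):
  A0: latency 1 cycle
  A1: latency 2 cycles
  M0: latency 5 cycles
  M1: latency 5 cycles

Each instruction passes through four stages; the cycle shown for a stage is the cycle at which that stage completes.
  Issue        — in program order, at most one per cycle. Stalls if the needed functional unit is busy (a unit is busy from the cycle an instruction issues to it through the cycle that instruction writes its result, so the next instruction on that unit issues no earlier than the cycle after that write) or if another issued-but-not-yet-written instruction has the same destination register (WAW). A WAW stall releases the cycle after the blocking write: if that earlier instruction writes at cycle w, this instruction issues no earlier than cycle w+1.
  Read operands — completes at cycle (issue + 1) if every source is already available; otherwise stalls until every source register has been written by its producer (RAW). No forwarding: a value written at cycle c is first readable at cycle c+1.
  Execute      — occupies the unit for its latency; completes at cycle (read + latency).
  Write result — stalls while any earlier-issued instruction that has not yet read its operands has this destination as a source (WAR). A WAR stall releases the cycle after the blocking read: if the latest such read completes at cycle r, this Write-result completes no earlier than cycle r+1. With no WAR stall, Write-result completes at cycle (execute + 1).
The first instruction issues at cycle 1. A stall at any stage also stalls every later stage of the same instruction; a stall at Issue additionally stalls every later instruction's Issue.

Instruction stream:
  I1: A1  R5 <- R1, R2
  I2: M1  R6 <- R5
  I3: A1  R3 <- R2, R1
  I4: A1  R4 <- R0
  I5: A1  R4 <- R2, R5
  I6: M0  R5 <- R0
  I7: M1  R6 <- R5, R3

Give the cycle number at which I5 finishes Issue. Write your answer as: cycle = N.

t=1  I1 issues→A1
t=2  I1 reads · I2 issues→M1
t=4  I1 exec-done
t=5  I1 writes R5
t=6  I2 reads · I3 issues→A1
t=7  I3 reads
t=9  I3 exec-done
t=10  I3 writes R3
t=11  I2 exec-done · I4 issues→A1
t=12  I2 writes R6 · I4 reads
t=14  I4 exec-done
t=15  I4 writes R4
t=16  I5 issues→A1
t=17  I5 reads · I6 issues→M0
t=18  I6 reads · I7 issues→M1
t=19  I5 exec-done
t=20  I5 writes R4
t=23  I6 exec-done
t=24  I6 writes R5
t=25  I7 reads
t=30  I7 exec-done
t=31  I7 writes R6

cycle = 16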